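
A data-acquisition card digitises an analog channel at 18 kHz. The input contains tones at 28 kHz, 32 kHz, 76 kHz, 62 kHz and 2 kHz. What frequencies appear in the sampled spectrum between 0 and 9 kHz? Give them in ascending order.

fs/2 = 9 kHz.
28 kHz mod fs = 10 kHz.
10 kHz > fs/2 = 9 kHz, folds to fs − 10 kHz = 8 kHz.
32 kHz mod fs = 14 kHz.
14 kHz > fs/2 = 9 kHz, folds to fs − 14 kHz = 4 kHz.
76 kHz mod fs = 4 kHz.
4 kHz ≤ fs/2 = 9 kHz, appears at 4 kHz.
62 kHz mod fs = 8 kHz.
8 kHz ≤ fs/2 = 9 kHz, appears at 8 kHz.
2 kHz ≤ fs/2 = 9 kHz, passes unchanged.
Distinct values: {2 kHz, 4 kHz, 8 kHz}.

2 kHz, 4 kHz, 8 kHz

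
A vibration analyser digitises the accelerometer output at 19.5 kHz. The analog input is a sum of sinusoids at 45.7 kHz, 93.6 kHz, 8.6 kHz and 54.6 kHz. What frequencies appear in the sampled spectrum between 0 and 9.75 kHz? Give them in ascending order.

fs/2 = 9.75 kHz.
45.7 kHz mod fs = 6.7 kHz.
6.7 kHz ≤ fs/2 = 9.75 kHz, appears at 6.7 kHz.
93.6 kHz mod fs = 15.6 kHz.
15.6 kHz > fs/2 = 9.75 kHz, folds to fs − 15.6 kHz = 3.9 kHz.
8.6 kHz ≤ fs/2 = 9.75 kHz, passes unchanged.
54.6 kHz mod fs = 15.6 kHz.
15.6 kHz > fs/2 = 9.75 kHz, folds to fs − 15.6 kHz = 3.9 kHz.
Distinct values: {3.9 kHz, 6.7 kHz, 8.6 kHz}.

3.9 kHz, 6.7 kHz, 8.6 kHz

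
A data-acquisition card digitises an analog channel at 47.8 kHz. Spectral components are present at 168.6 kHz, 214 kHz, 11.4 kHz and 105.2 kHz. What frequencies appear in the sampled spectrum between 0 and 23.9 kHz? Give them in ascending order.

fs/2 = 23.9 kHz.
168.6 kHz mod fs = 25.2 kHz.
25.2 kHz > fs/2 = 23.9 kHz, folds to fs − 25.2 kHz = 22.6 kHz.
214 kHz mod fs = 22.8 kHz.
22.8 kHz ≤ fs/2 = 23.9 kHz, appears at 22.8 kHz.
11.4 kHz ≤ fs/2 = 23.9 kHz, passes unchanged.
105.2 kHz mod fs = 9.6 kHz.
9.6 kHz ≤ fs/2 = 23.9 kHz, appears at 9.6 kHz.
Distinct values: {9.6 kHz, 11.4 kHz, 22.6 kHz, 22.8 kHz}.

9.6 kHz, 11.4 kHz, 22.6 kHz, 22.8 kHz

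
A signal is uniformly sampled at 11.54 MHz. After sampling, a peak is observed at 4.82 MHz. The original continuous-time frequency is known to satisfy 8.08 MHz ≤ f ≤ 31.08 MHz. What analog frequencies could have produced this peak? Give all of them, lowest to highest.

Frequencies that alias to 4.82 MHz are k·fs ± 4.82 MHz for integer k ≥ 0.
k=0: 4.82 MHz.
k=1: 6.72 MHz, 16.36 MHz.
k=2: 18.26 MHz, 27.9 MHz.
k=3: 29.8 MHz, 39.44 MHz.
k=4: 41.34 MHz, 50.98 MHz.
Within [8.08 MHz, 31.08 MHz]: 16.36 MHz, 18.26 MHz, 27.9 MHz, 29.8 MHz.

16.36 MHz, 18.26 MHz, 27.9 MHz, 29.8 MHz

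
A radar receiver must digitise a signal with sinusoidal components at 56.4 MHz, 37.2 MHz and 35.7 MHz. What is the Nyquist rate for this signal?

Highest-frequency component: 56.4 MHz.
Nyquist rate = 2 × 56.4 MHz = 112.8 MHz.

112.8 MHz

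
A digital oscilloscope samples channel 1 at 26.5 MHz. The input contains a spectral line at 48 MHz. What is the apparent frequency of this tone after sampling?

48 MHz mod fs = 21.5 MHz.
21.5 MHz > fs/2 = 13.25 MHz, folds to fs − 21.5 MHz = 5 MHz.

5 MHz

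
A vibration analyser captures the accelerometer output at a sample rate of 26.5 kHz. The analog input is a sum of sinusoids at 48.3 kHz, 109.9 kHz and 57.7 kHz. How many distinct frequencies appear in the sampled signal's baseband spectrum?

fs/2 = 13.25 kHz.
48.3 kHz mod fs = 21.8 kHz.
21.8 kHz > fs/2 = 13.25 kHz, folds to fs − 21.8 kHz = 4.7 kHz.
109.9 kHz mod fs = 3.9 kHz.
3.9 kHz ≤ fs/2 = 13.25 kHz, appears at 3.9 kHz.
57.7 kHz mod fs = 4.7 kHz.
4.7 kHz ≤ fs/2 = 13.25 kHz, appears at 4.7 kHz.
Distinct values: {3.9 kHz, 4.7 kHz} → 2.

2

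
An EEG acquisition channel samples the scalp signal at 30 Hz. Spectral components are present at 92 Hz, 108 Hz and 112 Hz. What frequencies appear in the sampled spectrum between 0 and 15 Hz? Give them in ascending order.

fs/2 = 15 Hz.
92 Hz mod fs = 2 Hz.
2 Hz ≤ fs/2 = 15 Hz, appears at 2 Hz.
108 Hz mod fs = 18 Hz.
18 Hz > fs/2 = 15 Hz, folds to fs − 18 Hz = 12 Hz.
112 Hz mod fs = 22 Hz.
22 Hz > fs/2 = 15 Hz, folds to fs − 22 Hz = 8 Hz.
Distinct values: {2 Hz, 8 Hz, 12 Hz}.

2 Hz, 8 Hz, 12 Hz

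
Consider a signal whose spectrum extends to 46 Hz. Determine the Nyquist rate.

Nyquist rate = 2 × 46 Hz = 92 Hz.

92 Hz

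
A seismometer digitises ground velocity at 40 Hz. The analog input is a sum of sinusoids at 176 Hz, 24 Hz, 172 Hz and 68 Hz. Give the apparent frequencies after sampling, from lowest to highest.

fs/2 = 20 Hz.
176 Hz mod fs = 16 Hz.
16 Hz ≤ fs/2 = 20 Hz, appears at 16 Hz.
24 Hz > fs/2 = 20 Hz, folds to fs − 24 Hz = 16 Hz.
172 Hz mod fs = 12 Hz.
12 Hz ≤ fs/2 = 20 Hz, appears at 12 Hz.
68 Hz mod fs = 28 Hz.
28 Hz > fs/2 = 20 Hz, folds to fs − 28 Hz = 12 Hz.
Distinct values: {12 Hz, 16 Hz}.

12 Hz, 16 Hz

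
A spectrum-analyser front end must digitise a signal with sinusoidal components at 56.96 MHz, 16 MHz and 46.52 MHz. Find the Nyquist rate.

Highest-frequency component: 56.96 MHz.
Nyquist rate = 2 × 56.96 MHz = 113.92 MHz.

113.92 MHz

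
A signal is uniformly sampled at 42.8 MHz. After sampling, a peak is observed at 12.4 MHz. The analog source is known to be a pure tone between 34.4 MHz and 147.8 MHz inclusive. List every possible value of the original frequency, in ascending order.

Frequencies that alias to 12.4 MHz are k·fs ± 12.4 MHz for integer k ≥ 0.
k=0: 12.4 MHz.
k=1: 30.4 MHz, 55.2 MHz.
k=2: 73.2 MHz, 98 MHz.
k=3: 116 MHz, 140.8 MHz.
k=4: 158.8 MHz, 183.6 MHz.
Within [34.4 MHz, 147.8 MHz]: 55.2 MHz, 73.2 MHz, 98 MHz, 116 MHz, 140.8 MHz.

55.2 MHz, 73.2 MHz, 98 MHz, 116 MHz, 140.8 MHz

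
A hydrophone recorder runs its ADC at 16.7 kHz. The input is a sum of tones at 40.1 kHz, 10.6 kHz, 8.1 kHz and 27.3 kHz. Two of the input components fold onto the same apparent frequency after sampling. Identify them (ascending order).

10.6 kHz, 27.3 kHz

fs/2 = 8.35 kHz.
40.1 kHz mod fs = 6.7 kHz.
6.7 kHz ≤ fs/2 = 8.35 kHz, appears at 6.7 kHz.
10.6 kHz > fs/2 = 8.35 kHz, folds to fs − 10.6 kHz = 6.1 kHz.
8.1 kHz ≤ fs/2 = 8.35 kHz, passes unchanged.
27.3 kHz mod fs = 10.6 kHz.
10.6 kHz > fs/2 = 8.35 kHz, folds to fs − 10.6 kHz = 6.1 kHz.
10.6 kHz and 27.3 kHz both map to 6.1 kHz.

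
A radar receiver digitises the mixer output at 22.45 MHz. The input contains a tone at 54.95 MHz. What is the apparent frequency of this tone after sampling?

10.05 MHz

54.95 MHz mod fs = 10.05 MHz.
10.05 MHz ≤ fs/2 = 11.225 MHz, appears at 10.05 MHz.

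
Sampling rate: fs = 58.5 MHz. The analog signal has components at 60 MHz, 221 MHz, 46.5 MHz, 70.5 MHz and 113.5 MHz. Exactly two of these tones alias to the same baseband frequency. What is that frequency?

fs/2 = 29.25 MHz.
60 MHz mod fs = 1.5 MHz.
1.5 MHz ≤ fs/2 = 29.25 MHz, appears at 1.5 MHz.
221 MHz mod fs = 45.5 MHz.
45.5 MHz > fs/2 = 29.25 MHz, folds to fs − 45.5 MHz = 13 MHz.
46.5 MHz > fs/2 = 29.25 MHz, folds to fs − 46.5 MHz = 12 MHz.
70.5 MHz mod fs = 12 MHz.
12 MHz ≤ fs/2 = 29.25 MHz, appears at 12 MHz.
113.5 MHz mod fs = 55 MHz.
55 MHz > fs/2 = 29.25 MHz, folds to fs − 55 MHz = 3.5 MHz.
46.5 MHz and 70.5 MHz both map to 12 MHz.

12 MHz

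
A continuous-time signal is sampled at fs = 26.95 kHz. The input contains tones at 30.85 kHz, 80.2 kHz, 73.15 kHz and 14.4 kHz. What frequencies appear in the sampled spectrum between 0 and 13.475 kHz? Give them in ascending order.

fs/2 = 13.475 kHz.
30.85 kHz mod fs = 3.9 kHz.
3.9 kHz ≤ fs/2 = 13.475 kHz, appears at 3.9 kHz.
80.2 kHz mod fs = 26.3 kHz.
26.3 kHz > fs/2 = 13.475 kHz, folds to fs − 26.3 kHz = 0.65 kHz.
73.15 kHz mod fs = 19.25 kHz.
19.25 kHz > fs/2 = 13.475 kHz, folds to fs − 19.25 kHz = 7.7 kHz.
14.4 kHz > fs/2 = 13.475 kHz, folds to fs − 14.4 kHz = 12.55 kHz.
Distinct values: {0.65 kHz, 3.9 kHz, 7.7 kHz, 12.55 kHz}.

0.65 kHz, 3.9 kHz, 7.7 kHz, 12.55 kHz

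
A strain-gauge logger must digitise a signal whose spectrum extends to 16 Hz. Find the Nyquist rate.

Nyquist rate = 2 × 16 Hz = 32 Hz.

32 Hz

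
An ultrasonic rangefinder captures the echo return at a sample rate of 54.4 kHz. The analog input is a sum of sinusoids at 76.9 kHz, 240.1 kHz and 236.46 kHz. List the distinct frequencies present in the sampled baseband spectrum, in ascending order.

18.86 kHz, 22.5 kHz

fs/2 = 27.2 kHz.
76.9 kHz mod fs = 22.5 kHz.
22.5 kHz ≤ fs/2 = 27.2 kHz, appears at 22.5 kHz.
240.1 kHz mod fs = 22.5 kHz.
22.5 kHz ≤ fs/2 = 27.2 kHz, appears at 22.5 kHz.
236.46 kHz mod fs = 18.86 kHz.
18.86 kHz ≤ fs/2 = 27.2 kHz, appears at 18.86 kHz.
Distinct values: {18.86 kHz, 22.5 kHz}.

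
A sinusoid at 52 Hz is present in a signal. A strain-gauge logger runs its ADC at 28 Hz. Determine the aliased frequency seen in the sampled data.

52 Hz mod fs = 24 Hz.
24 Hz > fs/2 = 14 Hz, folds to fs − 24 Hz = 4 Hz.

4 Hz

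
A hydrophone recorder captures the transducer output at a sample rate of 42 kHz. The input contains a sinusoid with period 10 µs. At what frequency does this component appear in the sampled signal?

16 kHz

T = 10 µs → f = 1/T = 100 kHz.
100 kHz mod fs = 16 kHz.
16 kHz ≤ fs/2 = 21 kHz, appears at 16 kHz.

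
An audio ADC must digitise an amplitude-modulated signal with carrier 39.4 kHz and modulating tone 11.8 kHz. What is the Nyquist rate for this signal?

102.4 kHz

AM sidebands sit at fc ± fm = 27.6 kHz and 51.2 kHz.
Highest-frequency component: 51.2 kHz.
Nyquist rate = 2 × 51.2 kHz = 102.4 kHz.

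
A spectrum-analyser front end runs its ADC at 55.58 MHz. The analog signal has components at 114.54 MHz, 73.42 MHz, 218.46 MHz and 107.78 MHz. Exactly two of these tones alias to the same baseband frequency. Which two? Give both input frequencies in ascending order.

fs/2 = 27.79 MHz.
114.54 MHz mod fs = 3.38 MHz.
3.38 MHz ≤ fs/2 = 27.79 MHz, appears at 3.38 MHz.
73.42 MHz mod fs = 17.84 MHz.
17.84 MHz ≤ fs/2 = 27.79 MHz, appears at 17.84 MHz.
218.46 MHz mod fs = 51.72 MHz.
51.72 MHz > fs/2 = 27.79 MHz, folds to fs − 51.72 MHz = 3.86 MHz.
107.78 MHz mod fs = 52.2 MHz.
52.2 MHz > fs/2 = 27.79 MHz, folds to fs − 52.2 MHz = 3.38 MHz.
107.78 MHz and 114.54 MHz both map to 3.38 MHz.

107.78 MHz, 114.54 MHz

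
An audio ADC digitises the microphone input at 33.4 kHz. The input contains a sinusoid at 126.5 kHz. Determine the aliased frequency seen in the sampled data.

7.1 kHz

126.5 kHz mod fs = 26.3 kHz.
26.3 kHz > fs/2 = 16.7 kHz, folds to fs − 26.3 kHz = 7.1 kHz.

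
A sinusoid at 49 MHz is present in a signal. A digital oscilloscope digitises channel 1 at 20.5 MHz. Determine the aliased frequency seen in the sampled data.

8 MHz

49 MHz mod fs = 8 MHz.
8 MHz ≤ fs/2 = 10.25 MHz, appears at 8 MHz.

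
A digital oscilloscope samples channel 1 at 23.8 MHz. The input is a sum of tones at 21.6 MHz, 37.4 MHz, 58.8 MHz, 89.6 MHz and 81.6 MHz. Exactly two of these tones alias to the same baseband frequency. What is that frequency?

10.2 MHz

fs/2 = 11.9 MHz.
21.6 MHz > fs/2 = 11.9 MHz, folds to fs − 21.6 MHz = 2.2 MHz.
37.4 MHz mod fs = 13.6 MHz.
13.6 MHz > fs/2 = 11.9 MHz, folds to fs − 13.6 MHz = 10.2 MHz.
58.8 MHz mod fs = 11.2 MHz.
11.2 MHz ≤ fs/2 = 11.9 MHz, appears at 11.2 MHz.
89.6 MHz mod fs = 18.2 MHz.
18.2 MHz > fs/2 = 11.9 MHz, folds to fs − 18.2 MHz = 5.6 MHz.
81.6 MHz mod fs = 10.2 MHz.
10.2 MHz ≤ fs/2 = 11.9 MHz, appears at 10.2 MHz.
37.4 MHz and 81.6 MHz both map to 10.2 MHz.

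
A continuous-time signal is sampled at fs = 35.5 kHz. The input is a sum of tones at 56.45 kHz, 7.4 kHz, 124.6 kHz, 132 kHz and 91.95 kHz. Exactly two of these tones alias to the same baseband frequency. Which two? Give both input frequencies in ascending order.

56.45 kHz, 91.95 kHz

fs/2 = 17.75 kHz.
56.45 kHz mod fs = 20.95 kHz.
20.95 kHz > fs/2 = 17.75 kHz, folds to fs − 20.95 kHz = 14.55 kHz.
7.4 kHz ≤ fs/2 = 17.75 kHz, passes unchanged.
124.6 kHz mod fs = 18.1 kHz.
18.1 kHz > fs/2 = 17.75 kHz, folds to fs − 18.1 kHz = 17.4 kHz.
132 kHz mod fs = 25.5 kHz.
25.5 kHz > fs/2 = 17.75 kHz, folds to fs − 25.5 kHz = 10 kHz.
91.95 kHz mod fs = 20.95 kHz.
20.95 kHz > fs/2 = 17.75 kHz, folds to fs − 20.95 kHz = 14.55 kHz.
56.45 kHz and 91.95 kHz both map to 14.55 kHz.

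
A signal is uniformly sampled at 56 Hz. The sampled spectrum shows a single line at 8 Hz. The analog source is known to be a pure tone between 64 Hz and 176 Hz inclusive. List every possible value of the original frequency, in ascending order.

64 Hz, 104 Hz, 120 Hz, 160 Hz, 176 Hz

Frequencies that alias to 8 Hz are k·fs ± 8 Hz for integer k ≥ 0.
k=0: 8 Hz.
k=1: 48 Hz, 64 Hz.
k=2: 104 Hz, 120 Hz.
k=3: 160 Hz, 176 Hz.
k=4: 216 Hz, 232 Hz.
Within [64 Hz, 176 Hz]: 64 Hz, 104 Hz, 120 Hz, 160 Hz, 176 Hz.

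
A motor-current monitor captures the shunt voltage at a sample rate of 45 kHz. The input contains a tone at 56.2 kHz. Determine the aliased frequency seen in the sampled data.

11.2 kHz

56.2 kHz mod fs = 11.2 kHz.
11.2 kHz ≤ fs/2 = 22.5 kHz, appears at 11.2 kHz.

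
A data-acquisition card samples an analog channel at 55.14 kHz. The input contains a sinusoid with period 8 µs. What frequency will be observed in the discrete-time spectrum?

14.72 kHz

T = 8 µs → f = 1/T = 125 kHz.
125 kHz mod fs = 14.72 kHz.
14.72 kHz ≤ fs/2 = 27.57 kHz, appears at 14.72 kHz.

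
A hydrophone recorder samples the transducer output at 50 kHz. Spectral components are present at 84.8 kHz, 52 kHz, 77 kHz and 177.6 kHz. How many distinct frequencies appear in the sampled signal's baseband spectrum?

fs/2 = 25 kHz.
84.8 kHz mod fs = 34.8 kHz.
34.8 kHz > fs/2 = 25 kHz, folds to fs − 34.8 kHz = 15.2 kHz.
52 kHz mod fs = 2 kHz.
2 kHz ≤ fs/2 = 25 kHz, appears at 2 kHz.
77 kHz mod fs = 27 kHz.
27 kHz > fs/2 = 25 kHz, folds to fs − 27 kHz = 23 kHz.
177.6 kHz mod fs = 27.6 kHz.
27.6 kHz > fs/2 = 25 kHz, folds to fs − 27.6 kHz = 22.4 kHz.
Distinct values: {2 kHz, 15.2 kHz, 22.4 kHz, 23 kHz} → 4.

4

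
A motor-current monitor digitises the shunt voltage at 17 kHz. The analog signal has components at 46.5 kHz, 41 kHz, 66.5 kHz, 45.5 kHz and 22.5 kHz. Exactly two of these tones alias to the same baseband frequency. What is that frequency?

fs/2 = 8.5 kHz.
46.5 kHz mod fs = 12.5 kHz.
12.5 kHz > fs/2 = 8.5 kHz, folds to fs − 12.5 kHz = 4.5 kHz.
41 kHz mod fs = 7 kHz.
7 kHz ≤ fs/2 = 8.5 kHz, appears at 7 kHz.
66.5 kHz mod fs = 15.5 kHz.
15.5 kHz > fs/2 = 8.5 kHz, folds to fs − 15.5 kHz = 1.5 kHz.
45.5 kHz mod fs = 11.5 kHz.
11.5 kHz > fs/2 = 8.5 kHz, folds to fs − 11.5 kHz = 5.5 kHz.
22.5 kHz mod fs = 5.5 kHz.
5.5 kHz ≤ fs/2 = 8.5 kHz, appears at 5.5 kHz.
22.5 kHz and 45.5 kHz both map to 5.5 kHz.

5.5 kHz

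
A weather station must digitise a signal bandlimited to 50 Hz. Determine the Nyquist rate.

100 Hz

Nyquist rate = 2 × 50 Hz = 100 Hz.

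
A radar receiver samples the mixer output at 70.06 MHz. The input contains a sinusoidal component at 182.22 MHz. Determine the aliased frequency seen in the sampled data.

27.96 MHz

182.22 MHz mod fs = 42.1 MHz.
42.1 MHz > fs/2 = 35.03 MHz, folds to fs − 42.1 MHz = 27.96 MHz.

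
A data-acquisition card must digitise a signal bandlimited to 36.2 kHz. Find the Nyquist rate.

72.4 kHz

Nyquist rate = 2 × 36.2 kHz = 72.4 kHz.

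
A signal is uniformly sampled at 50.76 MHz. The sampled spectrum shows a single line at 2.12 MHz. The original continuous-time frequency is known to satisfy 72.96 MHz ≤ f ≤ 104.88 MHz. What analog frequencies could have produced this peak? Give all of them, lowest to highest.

99.4 MHz, 103.64 MHz

Frequencies that alias to 2.12 MHz are k·fs ± 2.12 MHz for integer k ≥ 0.
k=0: 2.12 MHz.
k=1: 48.64 MHz, 52.88 MHz.
k=2: 99.4 MHz, 103.64 MHz.
k=3: 150.16 MHz, 154.4 MHz.
Within [72.96 MHz, 104.88 MHz]: 99.4 MHz, 103.64 MHz.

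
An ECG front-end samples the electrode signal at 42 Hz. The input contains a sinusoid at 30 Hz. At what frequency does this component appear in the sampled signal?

12 Hz

30 Hz > fs/2 = 21 Hz, folds to fs − 30 Hz = 12 Hz.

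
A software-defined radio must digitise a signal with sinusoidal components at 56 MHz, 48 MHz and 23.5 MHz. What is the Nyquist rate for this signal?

Highest-frequency component: 56 MHz.
Nyquist rate = 2 × 56 MHz = 112 MHz.

112 MHz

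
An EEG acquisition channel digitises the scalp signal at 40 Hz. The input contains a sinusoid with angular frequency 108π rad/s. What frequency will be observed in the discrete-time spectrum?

14 Hz

ω = 108π rad/s → f = ω/(2π) = 54 Hz.
54 Hz mod fs = 14 Hz.
14 Hz ≤ fs/2 = 20 Hz, appears at 14 Hz.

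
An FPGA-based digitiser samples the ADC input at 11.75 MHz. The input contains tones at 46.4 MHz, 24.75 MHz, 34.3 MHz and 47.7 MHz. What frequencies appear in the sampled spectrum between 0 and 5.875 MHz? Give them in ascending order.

0.6 MHz, 0.7 MHz, 0.95 MHz, 1.25 MHz

fs/2 = 5.875 MHz.
46.4 MHz mod fs = 11.15 MHz.
11.15 MHz > fs/2 = 5.875 MHz, folds to fs − 11.15 MHz = 0.6 MHz.
24.75 MHz mod fs = 1.25 MHz.
1.25 MHz ≤ fs/2 = 5.875 MHz, appears at 1.25 MHz.
34.3 MHz mod fs = 10.8 MHz.
10.8 MHz > fs/2 = 5.875 MHz, folds to fs − 10.8 MHz = 0.95 MHz.
47.7 MHz mod fs = 0.7 MHz.
0.7 MHz ≤ fs/2 = 5.875 MHz, appears at 0.7 MHz.
Distinct values: {0.6 MHz, 0.7 MHz, 0.95 MHz, 1.25 MHz}.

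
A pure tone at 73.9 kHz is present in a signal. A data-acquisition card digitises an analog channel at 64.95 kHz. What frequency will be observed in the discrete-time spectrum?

8.95 kHz

73.9 kHz mod fs = 8.95 kHz.
8.95 kHz ≤ fs/2 = 32.475 kHz, appears at 8.95 kHz.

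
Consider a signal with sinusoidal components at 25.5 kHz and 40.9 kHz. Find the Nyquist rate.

81.8 kHz

Highest-frequency component: 40.9 kHz.
Nyquist rate = 2 × 40.9 kHz = 81.8 kHz.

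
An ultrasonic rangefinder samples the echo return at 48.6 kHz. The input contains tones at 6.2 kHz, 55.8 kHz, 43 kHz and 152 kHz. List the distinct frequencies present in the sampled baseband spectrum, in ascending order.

5.6 kHz, 6.2 kHz, 7.2 kHz

fs/2 = 24.3 kHz.
6.2 kHz ≤ fs/2 = 24.3 kHz, passes unchanged.
55.8 kHz mod fs = 7.2 kHz.
7.2 kHz ≤ fs/2 = 24.3 kHz, appears at 7.2 kHz.
43 kHz > fs/2 = 24.3 kHz, folds to fs − 43 kHz = 5.6 kHz.
152 kHz mod fs = 6.2 kHz.
6.2 kHz ≤ fs/2 = 24.3 kHz, appears at 6.2 kHz.
Distinct values: {5.6 kHz, 6.2 kHz, 7.2 kHz}.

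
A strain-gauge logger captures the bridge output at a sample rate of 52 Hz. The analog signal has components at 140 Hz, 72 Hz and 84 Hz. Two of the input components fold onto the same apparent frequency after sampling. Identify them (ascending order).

72 Hz, 84 Hz

fs/2 = 26 Hz.
140 Hz mod fs = 36 Hz.
36 Hz > fs/2 = 26 Hz, folds to fs − 36 Hz = 16 Hz.
72 Hz mod fs = 20 Hz.
20 Hz ≤ fs/2 = 26 Hz, appears at 20 Hz.
84 Hz mod fs = 32 Hz.
32 Hz > fs/2 = 26 Hz, folds to fs − 32 Hz = 20 Hz.
72 Hz and 84 Hz both map to 20 Hz.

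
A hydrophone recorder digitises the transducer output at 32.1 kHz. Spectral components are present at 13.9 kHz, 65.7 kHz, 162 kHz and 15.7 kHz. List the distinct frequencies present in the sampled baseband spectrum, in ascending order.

fs/2 = 16.05 kHz.
13.9 kHz ≤ fs/2 = 16.05 kHz, passes unchanged.
65.7 kHz mod fs = 1.5 kHz.
1.5 kHz ≤ fs/2 = 16.05 kHz, appears at 1.5 kHz.
162 kHz mod fs = 1.5 kHz.
1.5 kHz ≤ fs/2 = 16.05 kHz, appears at 1.5 kHz.
15.7 kHz ≤ fs/2 = 16.05 kHz, passes unchanged.
Distinct values: {1.5 kHz, 13.9 kHz, 15.7 kHz}.

1.5 kHz, 13.9 kHz, 15.7 kHz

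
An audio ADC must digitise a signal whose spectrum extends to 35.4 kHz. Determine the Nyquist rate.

Nyquist rate = 2 × 35.4 kHz = 70.8 kHz.

70.8 kHz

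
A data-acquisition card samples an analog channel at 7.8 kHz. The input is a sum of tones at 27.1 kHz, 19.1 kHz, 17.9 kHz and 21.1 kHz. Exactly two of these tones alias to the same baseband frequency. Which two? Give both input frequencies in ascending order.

fs/2 = 3.9 kHz.
27.1 kHz mod fs = 3.7 kHz.
3.7 kHz ≤ fs/2 = 3.9 kHz, appears at 3.7 kHz.
19.1 kHz mod fs = 3.5 kHz.
3.5 kHz ≤ fs/2 = 3.9 kHz, appears at 3.5 kHz.
17.9 kHz mod fs = 2.3 kHz.
2.3 kHz ≤ fs/2 = 3.9 kHz, appears at 2.3 kHz.
21.1 kHz mod fs = 5.5 kHz.
5.5 kHz > fs/2 = 3.9 kHz, folds to fs − 5.5 kHz = 2.3 kHz.
17.9 kHz and 21.1 kHz both map to 2.3 kHz.

17.9 kHz, 21.1 kHz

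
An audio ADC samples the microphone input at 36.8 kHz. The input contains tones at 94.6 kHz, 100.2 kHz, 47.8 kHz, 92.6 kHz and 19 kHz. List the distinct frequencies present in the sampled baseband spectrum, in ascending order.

fs/2 = 18.4 kHz.
94.6 kHz mod fs = 21 kHz.
21 kHz > fs/2 = 18.4 kHz, folds to fs − 21 kHz = 15.8 kHz.
100.2 kHz mod fs = 26.6 kHz.
26.6 kHz > fs/2 = 18.4 kHz, folds to fs − 26.6 kHz = 10.2 kHz.
47.8 kHz mod fs = 11 kHz.
11 kHz ≤ fs/2 = 18.4 kHz, appears at 11 kHz.
92.6 kHz mod fs = 19 kHz.
19 kHz > fs/2 = 18.4 kHz, folds to fs − 19 kHz = 17.8 kHz.
19 kHz > fs/2 = 18.4 kHz, folds to fs − 19 kHz = 17.8 kHz.
Distinct values: {10.2 kHz, 11 kHz, 15.8 kHz, 17.8 kHz}.

10.2 kHz, 11 kHz, 15.8 kHz, 17.8 kHz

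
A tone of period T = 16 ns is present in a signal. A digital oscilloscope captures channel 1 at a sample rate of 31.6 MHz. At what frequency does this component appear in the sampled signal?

0.7 MHz

T = 16 ns → f = 1/T = 62.5 MHz.
62.5 MHz mod fs = 30.9 MHz.
30.9 MHz > fs/2 = 15.8 MHz, folds to fs − 30.9 MHz = 0.7 MHz.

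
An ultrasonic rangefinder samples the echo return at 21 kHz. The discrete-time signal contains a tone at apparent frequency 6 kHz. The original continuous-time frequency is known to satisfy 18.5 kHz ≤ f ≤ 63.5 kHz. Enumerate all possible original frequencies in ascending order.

27 kHz, 36 kHz, 48 kHz, 57 kHz

Frequencies that alias to 6 kHz are k·fs ± 6 kHz for integer k ≥ 0.
k=0: 6 kHz.
k=1: 15 kHz, 27 kHz.
k=2: 36 kHz, 48 kHz.
k=3: 57 kHz, 69 kHz.
k=4: 78 kHz, 90 kHz.
Within [18.5 kHz, 63.5 kHz]: 27 kHz, 36 kHz, 48 kHz, 57 kHz.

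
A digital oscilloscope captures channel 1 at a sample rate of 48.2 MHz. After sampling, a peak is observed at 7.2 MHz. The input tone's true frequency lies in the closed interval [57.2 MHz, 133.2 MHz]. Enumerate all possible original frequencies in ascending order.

89.2 MHz, 103.6 MHz

Frequencies that alias to 7.2 MHz are k·fs ± 7.2 MHz for integer k ≥ 0.
k=0: 7.2 MHz.
k=1: 41 MHz, 55.4 MHz.
k=2: 89.2 MHz, 103.6 MHz.
k=3: 137.4 MHz, 151.8 MHz.
Within [57.2 MHz, 133.2 MHz]: 89.2 MHz, 103.6 MHz.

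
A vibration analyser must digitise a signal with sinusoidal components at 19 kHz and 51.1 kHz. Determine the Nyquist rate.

Highest-frequency component: 51.1 kHz.
Nyquist rate = 2 × 51.1 kHz = 102.2 kHz.

102.2 kHz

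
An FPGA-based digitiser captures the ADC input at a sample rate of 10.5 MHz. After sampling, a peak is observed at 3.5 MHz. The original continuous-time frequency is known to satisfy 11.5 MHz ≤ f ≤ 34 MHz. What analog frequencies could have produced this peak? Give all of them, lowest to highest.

Frequencies that alias to 3.5 MHz are k·fs ± 3.5 MHz for integer k ≥ 0.
k=0: 3.5 MHz.
k=1: 7 MHz, 14 MHz.
k=2: 17.5 MHz, 24.5 MHz.
k=3: 28 MHz, 35 MHz.
k=4: 38.5 MHz, 45.5 MHz.
Within [11.5 MHz, 34 MHz]: 14 MHz, 17.5 MHz, 24.5 MHz, 28 MHz.

14 MHz, 17.5 MHz, 24.5 MHz, 28 MHz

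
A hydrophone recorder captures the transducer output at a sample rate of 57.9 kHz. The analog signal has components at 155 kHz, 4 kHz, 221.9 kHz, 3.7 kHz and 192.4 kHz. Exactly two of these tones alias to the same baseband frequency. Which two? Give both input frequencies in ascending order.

155 kHz, 192.4 kHz

fs/2 = 28.95 kHz.
155 kHz mod fs = 39.2 kHz.
39.2 kHz > fs/2 = 28.95 kHz, folds to fs − 39.2 kHz = 18.7 kHz.
4 kHz ≤ fs/2 = 28.95 kHz, passes unchanged.
221.9 kHz mod fs = 48.2 kHz.
48.2 kHz > fs/2 = 28.95 kHz, folds to fs − 48.2 kHz = 9.7 kHz.
3.7 kHz ≤ fs/2 = 28.95 kHz, passes unchanged.
192.4 kHz mod fs = 18.7 kHz.
18.7 kHz ≤ fs/2 = 28.95 kHz, appears at 18.7 kHz.
155 kHz and 192.4 kHz both map to 18.7 kHz.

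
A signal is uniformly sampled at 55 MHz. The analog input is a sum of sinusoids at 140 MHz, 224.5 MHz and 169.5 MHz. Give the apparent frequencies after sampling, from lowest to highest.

fs/2 = 27.5 MHz.
140 MHz mod fs = 30 MHz.
30 MHz > fs/2 = 27.5 MHz, folds to fs − 30 MHz = 25 MHz.
224.5 MHz mod fs = 4.5 MHz.
4.5 MHz ≤ fs/2 = 27.5 MHz, appears at 4.5 MHz.
169.5 MHz mod fs = 4.5 MHz.
4.5 MHz ≤ fs/2 = 27.5 MHz, appears at 4.5 MHz.
Distinct values: {4.5 MHz, 25 MHz}.

4.5 MHz, 25 MHz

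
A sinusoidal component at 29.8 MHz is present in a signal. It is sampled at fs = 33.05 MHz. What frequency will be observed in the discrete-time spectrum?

29.8 MHz > fs/2 = 16.525 MHz, folds to fs − 29.8 MHz = 3.25 MHz.

3.25 MHz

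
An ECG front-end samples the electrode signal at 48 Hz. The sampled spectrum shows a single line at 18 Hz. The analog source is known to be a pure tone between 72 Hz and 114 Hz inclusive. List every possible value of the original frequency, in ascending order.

78 Hz, 114 Hz

Frequencies that alias to 18 Hz are k·fs ± 18 Hz for integer k ≥ 0.
k=0: 18 Hz.
k=1: 30 Hz, 66 Hz.
k=2: 78 Hz, 114 Hz.
k=3: 126 Hz, 162 Hz.
Within [72 Hz, 114 Hz]: 78 Hz, 114 Hz.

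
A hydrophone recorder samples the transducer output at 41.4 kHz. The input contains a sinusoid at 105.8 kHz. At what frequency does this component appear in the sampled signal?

105.8 kHz mod fs = 23 kHz.
23 kHz > fs/2 = 20.7 kHz, folds to fs − 23 kHz = 18.4 kHz.

18.4 kHz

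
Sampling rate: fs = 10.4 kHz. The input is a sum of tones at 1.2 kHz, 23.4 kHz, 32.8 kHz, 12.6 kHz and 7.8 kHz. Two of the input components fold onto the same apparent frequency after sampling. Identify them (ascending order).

fs/2 = 5.2 kHz.
1.2 kHz ≤ fs/2 = 5.2 kHz, passes unchanged.
23.4 kHz mod fs = 2.6 kHz.
2.6 kHz ≤ fs/2 = 5.2 kHz, appears at 2.6 kHz.
32.8 kHz mod fs = 1.6 kHz.
1.6 kHz ≤ fs/2 = 5.2 kHz, appears at 1.6 kHz.
12.6 kHz mod fs = 2.2 kHz.
2.2 kHz ≤ fs/2 = 5.2 kHz, appears at 2.2 kHz.
7.8 kHz > fs/2 = 5.2 kHz, folds to fs − 7.8 kHz = 2.6 kHz.
7.8 kHz and 23.4 kHz both map to 2.6 kHz.

7.8 kHz, 23.4 kHz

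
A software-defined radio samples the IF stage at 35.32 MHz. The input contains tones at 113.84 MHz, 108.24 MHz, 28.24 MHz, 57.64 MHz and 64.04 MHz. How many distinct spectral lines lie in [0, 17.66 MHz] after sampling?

fs/2 = 17.66 MHz.
113.84 MHz mod fs = 7.88 MHz.
7.88 MHz ≤ fs/2 = 17.66 MHz, appears at 7.88 MHz.
108.24 MHz mod fs = 2.28 MHz.
2.28 MHz ≤ fs/2 = 17.66 MHz, appears at 2.28 MHz.
28.24 MHz > fs/2 = 17.66 MHz, folds to fs − 28.24 MHz = 7.08 MHz.
57.64 MHz mod fs = 22.32 MHz.
22.32 MHz > fs/2 = 17.66 MHz, folds to fs − 22.32 MHz = 13 MHz.
64.04 MHz mod fs = 28.72 MHz.
28.72 MHz > fs/2 = 17.66 MHz, folds to fs − 28.72 MHz = 6.6 MHz.
Distinct values: {2.28 MHz, 6.6 MHz, 7.08 MHz, 7.88 MHz, 13 MHz} → 5.

5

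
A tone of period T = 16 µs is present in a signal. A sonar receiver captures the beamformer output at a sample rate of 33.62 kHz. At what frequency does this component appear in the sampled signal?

T = 16 µs → f = 1/T = 62.5 kHz.
62.5 kHz mod fs = 28.88 kHz.
28.88 kHz > fs/2 = 16.81 kHz, folds to fs − 28.88 kHz = 4.74 kHz.

4.74 kHz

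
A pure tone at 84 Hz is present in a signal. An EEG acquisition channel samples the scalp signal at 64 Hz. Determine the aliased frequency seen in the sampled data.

84 Hz mod fs = 20 Hz.
20 Hz ≤ fs/2 = 32 Hz, appears at 20 Hz.

20 Hz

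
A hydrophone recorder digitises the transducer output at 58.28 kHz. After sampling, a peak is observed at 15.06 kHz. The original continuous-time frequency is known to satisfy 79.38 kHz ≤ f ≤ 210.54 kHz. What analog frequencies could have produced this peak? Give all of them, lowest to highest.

101.5 kHz, 131.62 kHz, 159.78 kHz, 189.9 kHz

Frequencies that alias to 15.06 kHz are k·fs ± 15.06 kHz for integer k ≥ 0.
k=0: 15.06 kHz.
k=1: 43.22 kHz, 73.34 kHz.
k=2: 101.5 kHz, 131.62 kHz.
k=3: 159.78 kHz, 189.9 kHz.
k=4: 218.06 kHz, 248.18 kHz.
Within [79.38 kHz, 210.54 kHz]: 101.5 kHz, 131.62 kHz, 159.78 kHz, 189.9 kHz.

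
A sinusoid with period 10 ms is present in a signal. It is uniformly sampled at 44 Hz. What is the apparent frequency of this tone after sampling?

T = 10 ms → f = 1/T = 100 Hz.
100 Hz mod fs = 12 Hz.
12 Hz ≤ fs/2 = 22 Hz, appears at 12 Hz.

12 Hz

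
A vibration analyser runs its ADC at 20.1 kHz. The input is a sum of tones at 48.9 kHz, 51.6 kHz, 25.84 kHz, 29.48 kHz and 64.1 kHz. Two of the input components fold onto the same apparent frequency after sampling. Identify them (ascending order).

48.9 kHz, 51.6 kHz

fs/2 = 10.05 kHz.
48.9 kHz mod fs = 8.7 kHz.
8.7 kHz ≤ fs/2 = 10.05 kHz, appears at 8.7 kHz.
51.6 kHz mod fs = 11.4 kHz.
11.4 kHz > fs/2 = 10.05 kHz, folds to fs − 11.4 kHz = 8.7 kHz.
25.84 kHz mod fs = 5.74 kHz.
5.74 kHz ≤ fs/2 = 10.05 kHz, appears at 5.74 kHz.
29.48 kHz mod fs = 9.38 kHz.
9.38 kHz ≤ fs/2 = 10.05 kHz, appears at 9.38 kHz.
64.1 kHz mod fs = 3.8 kHz.
3.8 kHz ≤ fs/2 = 10.05 kHz, appears at 3.8 kHz.
48.9 kHz and 51.6 kHz both map to 8.7 kHz.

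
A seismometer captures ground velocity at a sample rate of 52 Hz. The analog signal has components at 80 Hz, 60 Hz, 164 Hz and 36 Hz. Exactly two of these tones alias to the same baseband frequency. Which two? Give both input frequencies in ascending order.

fs/2 = 26 Hz.
80 Hz mod fs = 28 Hz.
28 Hz > fs/2 = 26 Hz, folds to fs − 28 Hz = 24 Hz.
60 Hz mod fs = 8 Hz.
8 Hz ≤ fs/2 = 26 Hz, appears at 8 Hz.
164 Hz mod fs = 8 Hz.
8 Hz ≤ fs/2 = 26 Hz, appears at 8 Hz.
36 Hz > fs/2 = 26 Hz, folds to fs − 36 Hz = 16 Hz.
60 Hz and 164 Hz both map to 8 Hz.

60 Hz, 164 Hz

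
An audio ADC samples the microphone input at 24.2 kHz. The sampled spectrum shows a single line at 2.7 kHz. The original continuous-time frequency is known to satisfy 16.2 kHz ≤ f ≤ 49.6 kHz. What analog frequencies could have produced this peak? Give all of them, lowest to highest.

21.5 kHz, 26.9 kHz, 45.7 kHz

Frequencies that alias to 2.7 kHz are k·fs ± 2.7 kHz for integer k ≥ 0.
k=0: 2.7 kHz.
k=1: 21.5 kHz, 26.9 kHz.
k=2: 45.7 kHz, 51.1 kHz.
k=3: 69.9 kHz, 75.3 kHz.
Within [16.2 kHz, 49.6 kHz]: 21.5 kHz, 26.9 kHz, 45.7 kHz.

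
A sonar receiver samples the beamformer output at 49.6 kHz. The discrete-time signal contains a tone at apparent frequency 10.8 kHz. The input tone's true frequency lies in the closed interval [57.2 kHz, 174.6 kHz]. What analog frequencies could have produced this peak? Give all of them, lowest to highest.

60.4 kHz, 88.4 kHz, 110 kHz, 138 kHz, 159.6 kHz

Frequencies that alias to 10.8 kHz are k·fs ± 10.8 kHz for integer k ≥ 0.
k=0: 10.8 kHz.
k=1: 38.8 kHz, 60.4 kHz.
k=2: 88.4 kHz, 110 kHz.
k=3: 138 kHz, 159.6 kHz.
k=4: 187.6 kHz, 209.2 kHz.
Within [57.2 kHz, 174.6 kHz]: 60.4 kHz, 88.4 kHz, 110 kHz, 138 kHz, 159.6 kHz.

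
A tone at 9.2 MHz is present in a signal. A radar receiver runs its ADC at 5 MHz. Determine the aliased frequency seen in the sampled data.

9.2 MHz mod fs = 4.2 MHz.
4.2 MHz > fs/2 = 2.5 MHz, folds to fs − 4.2 MHz = 0.8 MHz.

0.8 MHz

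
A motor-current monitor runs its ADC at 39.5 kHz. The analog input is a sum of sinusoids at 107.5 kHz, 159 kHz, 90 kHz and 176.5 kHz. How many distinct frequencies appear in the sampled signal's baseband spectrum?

3

fs/2 = 19.75 kHz.
107.5 kHz mod fs = 28.5 kHz.
28.5 kHz > fs/2 = 19.75 kHz, folds to fs − 28.5 kHz = 11 kHz.
159 kHz mod fs = 1 kHz.
1 kHz ≤ fs/2 = 19.75 kHz, appears at 1 kHz.
90 kHz mod fs = 11 kHz.
11 kHz ≤ fs/2 = 19.75 kHz, appears at 11 kHz.
176.5 kHz mod fs = 18.5 kHz.
18.5 kHz ≤ fs/2 = 19.75 kHz, appears at 18.5 kHz.
Distinct values: {1 kHz, 11 kHz, 18.5 kHz} → 3.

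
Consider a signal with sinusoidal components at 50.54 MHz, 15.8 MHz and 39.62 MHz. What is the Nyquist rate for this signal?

101.08 MHz

Highest-frequency component: 50.54 MHz.
Nyquist rate = 2 × 50.54 MHz = 101.08 MHz.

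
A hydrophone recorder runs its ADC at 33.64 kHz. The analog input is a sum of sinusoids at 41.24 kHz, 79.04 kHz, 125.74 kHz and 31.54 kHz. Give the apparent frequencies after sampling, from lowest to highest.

2.1 kHz, 7.6 kHz, 8.82 kHz, 11.76 kHz

fs/2 = 16.82 kHz.
41.24 kHz mod fs = 7.6 kHz.
7.6 kHz ≤ fs/2 = 16.82 kHz, appears at 7.6 kHz.
79.04 kHz mod fs = 11.76 kHz.
11.76 kHz ≤ fs/2 = 16.82 kHz, appears at 11.76 kHz.
125.74 kHz mod fs = 24.82 kHz.
24.82 kHz > fs/2 = 16.82 kHz, folds to fs − 24.82 kHz = 8.82 kHz.
31.54 kHz > fs/2 = 16.82 kHz, folds to fs − 31.54 kHz = 2.1 kHz.
Distinct values: {2.1 kHz, 7.6 kHz, 8.82 kHz, 11.76 kHz}.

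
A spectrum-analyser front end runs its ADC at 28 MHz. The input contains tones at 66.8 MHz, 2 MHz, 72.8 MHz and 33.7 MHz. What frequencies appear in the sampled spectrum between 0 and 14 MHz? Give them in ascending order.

2 MHz, 5.7 MHz, 10.8 MHz, 11.2 MHz

fs/2 = 14 MHz.
66.8 MHz mod fs = 10.8 MHz.
10.8 MHz ≤ fs/2 = 14 MHz, appears at 10.8 MHz.
2 MHz ≤ fs/2 = 14 MHz, passes unchanged.
72.8 MHz mod fs = 16.8 MHz.
16.8 MHz > fs/2 = 14 MHz, folds to fs − 16.8 MHz = 11.2 MHz.
33.7 MHz mod fs = 5.7 MHz.
5.7 MHz ≤ fs/2 = 14 MHz, appears at 5.7 MHz.
Distinct values: {2 MHz, 5.7 MHz, 10.8 MHz, 11.2 MHz}.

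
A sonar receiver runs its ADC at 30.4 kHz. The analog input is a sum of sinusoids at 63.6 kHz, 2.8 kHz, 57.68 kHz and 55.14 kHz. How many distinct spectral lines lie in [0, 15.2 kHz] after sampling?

fs/2 = 15.2 kHz.
63.6 kHz mod fs = 2.8 kHz.
2.8 kHz ≤ fs/2 = 15.2 kHz, appears at 2.8 kHz.
2.8 kHz ≤ fs/2 = 15.2 kHz, passes unchanged.
57.68 kHz mod fs = 27.28 kHz.
27.28 kHz > fs/2 = 15.2 kHz, folds to fs − 27.28 kHz = 3.12 kHz.
55.14 kHz mod fs = 24.74 kHz.
24.74 kHz > fs/2 = 15.2 kHz, folds to fs − 24.74 kHz = 5.66 kHz.
Distinct values: {2.8 kHz, 3.12 kHz, 5.66 kHz} → 3.

3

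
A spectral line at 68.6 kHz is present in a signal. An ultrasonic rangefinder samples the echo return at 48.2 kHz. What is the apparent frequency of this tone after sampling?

68.6 kHz mod fs = 20.4 kHz.
20.4 kHz ≤ fs/2 = 24.1 kHz, appears at 20.4 kHz.

20.4 kHz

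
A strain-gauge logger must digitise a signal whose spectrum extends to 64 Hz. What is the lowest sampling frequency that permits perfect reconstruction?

Nyquist rate = 2 × 64 Hz = 128 Hz.

128 Hz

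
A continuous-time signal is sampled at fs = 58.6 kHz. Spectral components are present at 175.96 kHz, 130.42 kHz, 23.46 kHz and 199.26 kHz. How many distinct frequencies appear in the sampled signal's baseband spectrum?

fs/2 = 29.3 kHz.
175.96 kHz mod fs = 0.16 kHz.
0.16 kHz ≤ fs/2 = 29.3 kHz, appears at 0.16 kHz.
130.42 kHz mod fs = 13.22 kHz.
13.22 kHz ≤ fs/2 = 29.3 kHz, appears at 13.22 kHz.
23.46 kHz ≤ fs/2 = 29.3 kHz, passes unchanged.
199.26 kHz mod fs = 23.46 kHz.
23.46 kHz ≤ fs/2 = 29.3 kHz, appears at 23.46 kHz.
Distinct values: {0.16 kHz, 13.22 kHz, 23.46 kHz} → 3.

3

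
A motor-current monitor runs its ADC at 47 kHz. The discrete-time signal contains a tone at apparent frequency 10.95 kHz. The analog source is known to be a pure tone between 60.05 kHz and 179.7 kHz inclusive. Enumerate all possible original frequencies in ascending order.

Frequencies that alias to 10.95 kHz are k·fs ± 10.95 kHz for integer k ≥ 0.
k=0: 10.95 kHz.
k=1: 36.05 kHz, 57.95 kHz.
k=2: 83.05 kHz, 104.95 kHz.
k=3: 130.05 kHz, 151.95 kHz.
k=4: 177.05 kHz, 198.95 kHz.
k=5: 224.05 kHz, 245.95 kHz.
Within [60.05 kHz, 179.7 kHz]: 83.05 kHz, 104.95 kHz, 130.05 kHz, 151.95 kHz, 177.05 kHz.

83.05 kHz, 104.95 kHz, 130.05 kHz, 151.95 kHz, 177.05 kHz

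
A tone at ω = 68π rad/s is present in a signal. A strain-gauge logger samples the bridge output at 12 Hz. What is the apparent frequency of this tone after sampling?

2 Hz

ω = 68π rad/s → f = ω/(2π) = 34 Hz.
34 Hz mod fs = 10 Hz.
10 Hz > fs/2 = 6 Hz, folds to fs − 10 Hz = 2 Hz.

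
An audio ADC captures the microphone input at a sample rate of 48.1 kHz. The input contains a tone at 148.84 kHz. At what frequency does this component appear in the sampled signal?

4.54 kHz

148.84 kHz mod fs = 4.54 kHz.
4.54 kHz ≤ fs/2 = 24.05 kHz, appears at 4.54 kHz.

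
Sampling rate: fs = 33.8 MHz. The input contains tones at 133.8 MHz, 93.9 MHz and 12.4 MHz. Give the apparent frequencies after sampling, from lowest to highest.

1.4 MHz, 7.5 MHz, 12.4 MHz

fs/2 = 16.9 MHz.
133.8 MHz mod fs = 32.4 MHz.
32.4 MHz > fs/2 = 16.9 MHz, folds to fs − 32.4 MHz = 1.4 MHz.
93.9 MHz mod fs = 26.3 MHz.
26.3 MHz > fs/2 = 16.9 MHz, folds to fs − 26.3 MHz = 7.5 MHz.
12.4 MHz ≤ fs/2 = 16.9 MHz, passes unchanged.
Distinct values: {1.4 MHz, 7.5 MHz, 12.4 MHz}.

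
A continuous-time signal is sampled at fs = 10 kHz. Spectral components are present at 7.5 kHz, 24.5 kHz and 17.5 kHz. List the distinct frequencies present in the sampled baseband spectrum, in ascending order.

2.5 kHz, 4.5 kHz

fs/2 = 5 kHz.
7.5 kHz > fs/2 = 5 kHz, folds to fs − 7.5 kHz = 2.5 kHz.
24.5 kHz mod fs = 4.5 kHz.
4.5 kHz ≤ fs/2 = 5 kHz, appears at 4.5 kHz.
17.5 kHz mod fs = 7.5 kHz.
7.5 kHz > fs/2 = 5 kHz, folds to fs − 7.5 kHz = 2.5 kHz.
Distinct values: {2.5 kHz, 4.5 kHz}.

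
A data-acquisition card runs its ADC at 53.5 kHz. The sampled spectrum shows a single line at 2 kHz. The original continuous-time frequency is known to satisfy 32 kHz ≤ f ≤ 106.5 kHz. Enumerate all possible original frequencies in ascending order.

51.5 kHz, 55.5 kHz, 105 kHz

Frequencies that alias to 2 kHz are k·fs ± 2 kHz for integer k ≥ 0.
k=0: 2 kHz.
k=1: 51.5 kHz, 55.5 kHz.
k=2: 105 kHz, 109 kHz.
k=3: 158.5 kHz, 162.5 kHz.
Within [32 kHz, 106.5 kHz]: 51.5 kHz, 55.5 kHz, 105 kHz.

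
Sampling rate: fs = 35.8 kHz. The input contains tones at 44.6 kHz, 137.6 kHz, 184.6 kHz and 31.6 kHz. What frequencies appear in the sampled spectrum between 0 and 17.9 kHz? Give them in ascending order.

4.2 kHz, 5.6 kHz, 8.8 kHz

fs/2 = 17.9 kHz.
44.6 kHz mod fs = 8.8 kHz.
8.8 kHz ≤ fs/2 = 17.9 kHz, appears at 8.8 kHz.
137.6 kHz mod fs = 30.2 kHz.
30.2 kHz > fs/2 = 17.9 kHz, folds to fs − 30.2 kHz = 5.6 kHz.
184.6 kHz mod fs = 5.6 kHz.
5.6 kHz ≤ fs/2 = 17.9 kHz, appears at 5.6 kHz.
31.6 kHz > fs/2 = 17.9 kHz, folds to fs − 31.6 kHz = 4.2 kHz.
Distinct values: {4.2 kHz, 5.6 kHz, 8.8 kHz}.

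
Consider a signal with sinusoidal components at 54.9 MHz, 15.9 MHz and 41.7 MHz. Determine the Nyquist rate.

Highest-frequency component: 54.9 MHz.
Nyquist rate = 2 × 54.9 MHz = 109.8 MHz.

109.8 MHz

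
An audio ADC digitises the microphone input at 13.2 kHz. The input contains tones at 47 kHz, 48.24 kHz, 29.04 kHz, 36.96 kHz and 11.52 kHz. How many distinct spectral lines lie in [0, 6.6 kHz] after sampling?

4

fs/2 = 6.6 kHz.
47 kHz mod fs = 7.4 kHz.
7.4 kHz > fs/2 = 6.6 kHz, folds to fs − 7.4 kHz = 5.8 kHz.
48.24 kHz mod fs = 8.64 kHz.
8.64 kHz > fs/2 = 6.6 kHz, folds to fs − 8.64 kHz = 4.56 kHz.
29.04 kHz mod fs = 2.64 kHz.
2.64 kHz ≤ fs/2 = 6.6 kHz, appears at 2.64 kHz.
36.96 kHz mod fs = 10.56 kHz.
10.56 kHz > fs/2 = 6.6 kHz, folds to fs − 10.56 kHz = 2.64 kHz.
11.52 kHz > fs/2 = 6.6 kHz, folds to fs − 11.52 kHz = 1.68 kHz.
Distinct values: {1.68 kHz, 2.64 kHz, 4.56 kHz, 5.8 kHz} → 4.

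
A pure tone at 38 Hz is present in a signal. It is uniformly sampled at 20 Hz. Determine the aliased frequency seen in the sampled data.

2 Hz

38 Hz mod fs = 18 Hz.
18 Hz > fs/2 = 10 Hz, folds to fs − 18 Hz = 2 Hz.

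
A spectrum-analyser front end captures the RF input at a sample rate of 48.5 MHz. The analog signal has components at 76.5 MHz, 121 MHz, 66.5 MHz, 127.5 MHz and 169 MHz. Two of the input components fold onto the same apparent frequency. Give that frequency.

fs/2 = 24.25 MHz.
76.5 MHz mod fs = 28 MHz.
28 MHz > fs/2 = 24.25 MHz, folds to fs − 28 MHz = 20.5 MHz.
121 MHz mod fs = 24 MHz.
24 MHz ≤ fs/2 = 24.25 MHz, appears at 24 MHz.
66.5 MHz mod fs = 18 MHz.
18 MHz ≤ fs/2 = 24.25 MHz, appears at 18 MHz.
127.5 MHz mod fs = 30.5 MHz.
30.5 MHz > fs/2 = 24.25 MHz, folds to fs − 30.5 MHz = 18 MHz.
169 MHz mod fs = 23.5 MHz.
23.5 MHz ≤ fs/2 = 24.25 MHz, appears at 23.5 MHz.
66.5 MHz and 127.5 MHz both map to 18 MHz.

18 MHz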